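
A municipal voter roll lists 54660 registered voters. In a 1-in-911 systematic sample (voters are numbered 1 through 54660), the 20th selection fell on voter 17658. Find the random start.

k = 911
r = 17658 − (20−1)×911 = 17658 − 17309 = 349

349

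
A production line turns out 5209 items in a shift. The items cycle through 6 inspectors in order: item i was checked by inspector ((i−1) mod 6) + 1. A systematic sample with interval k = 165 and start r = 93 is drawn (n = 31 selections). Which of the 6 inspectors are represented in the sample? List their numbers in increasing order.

Consecutive selections differ by k = 165, so their inspector numbers differ by 165 mod 6 = 3.
gcd(165, 6) = 3, so the sample visits 6/3 = 2 distinct residues mod 6.
Start 93 is inspector 3; the inspectors hit are 3, 6.

3, 6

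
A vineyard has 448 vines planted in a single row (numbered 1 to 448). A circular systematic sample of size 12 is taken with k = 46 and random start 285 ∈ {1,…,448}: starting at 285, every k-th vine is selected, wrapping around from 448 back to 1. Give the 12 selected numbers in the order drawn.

285, 331, 377, 423, 21, 67, 113, 159, 205, 251, 297, 343

Selection 1: 285
Selection 2: 285 + 46 = 331
Selection 3: 331 + 46 = 377
Selection 4: 377 + 46 = 423
Selection 5: 423 + 46 = 469 → 469 − 448 = 21
Selection 6: 21 + 46 = 67
Selection 7: 67 + 46 = 113
Selection 8: 113 + 46 = 159
Selection 9: 159 + 46 = 205
Selection 10: 205 + 46 = 251
Selection 11: 251 + 46 = 297
Selection 12: 297 + 46 = 343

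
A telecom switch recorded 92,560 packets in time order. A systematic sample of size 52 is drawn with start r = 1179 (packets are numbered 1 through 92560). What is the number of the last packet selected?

91959

k = 92560/52 = 1780
52nd selection = r + (52−1)·k = 1179 + 51×1780 = 1179 + 90780 = 91959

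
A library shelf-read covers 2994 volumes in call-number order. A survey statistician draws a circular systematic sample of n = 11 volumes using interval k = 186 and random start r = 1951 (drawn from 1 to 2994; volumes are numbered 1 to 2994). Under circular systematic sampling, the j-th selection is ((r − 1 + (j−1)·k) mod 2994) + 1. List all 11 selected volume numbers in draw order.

1951, 2137, 2323, 2509, 2695, 2881, 73, 259, 445, 631, 817

Selection 1: 1951
Selection 2: 1951 + 186 = 2137
Selection 3: 2137 + 186 = 2323
Selection 4: 2323 + 186 = 2509
Selection 5: 2509 + 186 = 2695
Selection 6: 2695 + 186 = 2881
Selection 7: 2881 + 186 = 3067 → 3067 − 2994 = 73
Selection 8: 73 + 186 = 259
Selection 9: 259 + 186 = 445
Selection 10: 445 + 186 = 631
Selection 11: 631 + 186 = 817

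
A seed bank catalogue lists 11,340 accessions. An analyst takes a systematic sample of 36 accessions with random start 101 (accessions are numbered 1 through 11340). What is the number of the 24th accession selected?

7346

k = 11340/36 = 315
24th selection = r + (24−1)·k = 101 + 23×315 = 101 + 7245 = 7346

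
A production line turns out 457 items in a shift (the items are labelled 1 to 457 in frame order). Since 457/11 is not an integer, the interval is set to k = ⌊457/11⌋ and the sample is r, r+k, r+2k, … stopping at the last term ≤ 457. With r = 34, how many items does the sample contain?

11

k = ⌊457/11⌋ = 41
Achieved size = ⌊(457 − 34)/41⌋ + 1 = ⌊423/41⌋ + 1 = 10 + 1 = 11
(last selection: 34 + 10×41 = 444 ≤ 457; next would be 485 > 457)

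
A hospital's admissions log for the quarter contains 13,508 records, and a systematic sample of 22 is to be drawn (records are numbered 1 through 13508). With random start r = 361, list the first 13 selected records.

361, 975, 1589, 2203, 2817, 3431, 4045, 4659, 5273, 5887, 6501, 7115, 7729

k = N/n = 13508/22 = 614
record 1: 361
record 2: 361 + 614 = 975
record 3: 975 + 614 = 1589
record 4: 1589 + 614 = 2203
record 5: 2203 + 614 = 2817
record 6: 2817 + 614 = 3431
record 7: 3431 + 614 = 4045
record 8: 4045 + 614 = 4659
record 9: 4659 + 614 = 5273
record 10: 5273 + 614 = 5887
record 11: 5887 + 614 = 6501
record 12: 6501 + 614 = 7115
record 13: 7115 + 614 = 7729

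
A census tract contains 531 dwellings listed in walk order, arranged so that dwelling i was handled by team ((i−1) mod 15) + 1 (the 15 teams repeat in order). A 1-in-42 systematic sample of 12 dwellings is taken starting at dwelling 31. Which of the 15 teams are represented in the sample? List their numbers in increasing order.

Consecutive selections differ by k = 42, so their team numbers differ by 42 mod 15 = 12.
gcd(42, 15) = 3, so the sample visits 15/3 = 5 distinct residues mod 15.
Start 31 is team 1; the teams hit are 1, 4, 7, 10, 13.

1, 4, 7, 10, 13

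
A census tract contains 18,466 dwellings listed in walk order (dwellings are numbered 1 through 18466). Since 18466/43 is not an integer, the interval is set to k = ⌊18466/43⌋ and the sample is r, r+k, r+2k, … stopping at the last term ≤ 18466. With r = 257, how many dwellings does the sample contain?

k = ⌊18466/43⌋ = 429
Achieved size = ⌊(18466 − 257)/429⌋ + 1 = ⌊18209/429⌋ + 1 = 42 + 1 = 43
(last selection: 257 + 42×429 = 18275 ≤ 18466; next would be 18704 > 18466)

43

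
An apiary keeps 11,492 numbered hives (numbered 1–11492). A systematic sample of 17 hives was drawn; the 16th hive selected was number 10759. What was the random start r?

619

k = 11492/17 = 676
r = 10759 − (16−1)×676 = 10759 − 10140 = 619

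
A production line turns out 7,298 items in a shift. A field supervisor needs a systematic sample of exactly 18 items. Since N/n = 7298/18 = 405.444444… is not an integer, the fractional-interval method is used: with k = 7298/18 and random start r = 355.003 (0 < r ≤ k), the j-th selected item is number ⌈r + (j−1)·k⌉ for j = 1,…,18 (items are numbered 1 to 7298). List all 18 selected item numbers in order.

j=1: r + 0k = 355.003 → ⌈·⌉ = 356
j=2: r + 1k = 760.447444… → ⌈·⌉ = 761
j=3: r + 2k = 1165.891888… → ⌈·⌉ = 1166
j=4: r + 3k = 1571.336333… → ⌈·⌉ = 1572
j=5: r + 4k = 1976.780777… → ⌈·⌉ = 1977
j=6: r + 5k = 2382.225222… → ⌈·⌉ = 2383
j=7: r + 6k = 2787.669666… → ⌈·⌉ = 2788
j=8: r + 7k = 3193.114111… → ⌈·⌉ = 3194
j=9: r + 8k = 3598.558555… → ⌈·⌉ = 3599
j=10: r + 9k = 4004.003 → ⌈·⌉ = 4005
j=11: r + 10k = 4409.447444… → ⌈·⌉ = 4410
j=12: r + 11k = 4814.891888… → ⌈·⌉ = 4815
j=13: r + 12k = 5220.336333… → ⌈·⌉ = 5221
j=14: r + 13k = 5625.780777… → ⌈·⌉ = 5626
j=15: r + 14k = 6031.225222… → ⌈·⌉ = 6032
j=16: r + 15k = 6436.669666… → ⌈·⌉ = 6437
j=17: r + 16k = 6842.114111… → ⌈·⌉ = 6843
j=18: r + 17k = 7247.558555… → ⌈·⌉ = 7248

356, 761, 1166, 1572, 1977, 2383, 2788, 3194, 3599, 4005, 4410, 4815, 5221, 5626, 6032, 6437, 6843, 7248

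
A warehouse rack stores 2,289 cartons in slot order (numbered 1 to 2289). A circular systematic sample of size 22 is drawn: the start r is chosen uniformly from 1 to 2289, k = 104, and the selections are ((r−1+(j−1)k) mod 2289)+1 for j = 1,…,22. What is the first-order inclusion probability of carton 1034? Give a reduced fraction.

22/2289

For each position j, as r ranges over 1…2289 the j-th selection hits every carton exactly once, so carton 1034 is selected for exactly 22 of the 2289 starts.
Inclusion probability = 22/2289.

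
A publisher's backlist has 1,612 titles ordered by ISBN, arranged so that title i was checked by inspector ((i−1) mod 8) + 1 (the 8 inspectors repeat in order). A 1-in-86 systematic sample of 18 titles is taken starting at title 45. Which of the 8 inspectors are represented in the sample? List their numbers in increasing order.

Consecutive selections differ by k = 86, so their inspector numbers differ by 86 mod 8 = 6.
gcd(86, 8) = 2, so the sample visits 8/2 = 4 distinct residues mod 8.
Start 45 is inspector 5; the inspectors hit are 1, 3, 5, 7.

1, 3, 5, 7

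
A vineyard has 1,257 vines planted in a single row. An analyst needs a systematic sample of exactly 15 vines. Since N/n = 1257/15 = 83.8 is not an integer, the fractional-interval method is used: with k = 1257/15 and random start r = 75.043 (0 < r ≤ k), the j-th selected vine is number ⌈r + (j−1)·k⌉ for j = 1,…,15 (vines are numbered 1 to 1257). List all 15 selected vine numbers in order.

j=1: r + 0k = 75.043 → ⌈·⌉ = 76
j=2: r + 1k = 158.843 → ⌈·⌉ = 159
j=3: r + 2k = 242.643 → ⌈·⌉ = 243
j=4: r + 3k = 326.443 → ⌈·⌉ = 327
j=5: r + 4k = 410.243 → ⌈·⌉ = 411
j=6: r + 5k = 494.043 → ⌈·⌉ = 495
j=7: r + 6k = 577.843 → ⌈·⌉ = 578
j=8: r + 7k = 661.643 → ⌈·⌉ = 662
j=9: r + 8k = 745.443 → ⌈·⌉ = 746
j=10: r + 9k = 829.243 → ⌈·⌉ = 830
j=11: r + 10k = 913.043 → ⌈·⌉ = 914
j=12: r + 11k = 996.843 → ⌈·⌉ = 997
j=13: r + 12k = 1080.643 → ⌈·⌉ = 1081
j=14: r + 13k = 1164.443 → ⌈·⌉ = 1165
j=15: r + 14k = 1248.243 → ⌈·⌉ = 1249

76, 159, 243, 327, 411, 495, 578, 662, 746, 830, 914, 997, 1081, 1165, 1249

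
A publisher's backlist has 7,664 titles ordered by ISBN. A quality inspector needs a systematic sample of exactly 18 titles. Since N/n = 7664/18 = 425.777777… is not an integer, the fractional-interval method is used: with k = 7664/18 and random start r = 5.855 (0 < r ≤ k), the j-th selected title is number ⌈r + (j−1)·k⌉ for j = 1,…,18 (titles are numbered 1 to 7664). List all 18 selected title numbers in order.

6, 432, 858, 1284, 1709, 2135, 2561, 2987, 3413, 3838, 4264, 4690, 5116, 5541, 5967, 6393, 6819, 7245

j=1: r + 0k = 5.855 → ⌈·⌉ = 6
j=2: r + 1k = 431.632777… → ⌈·⌉ = 432
j=3: r + 2k = 857.410555… → ⌈·⌉ = 858
j=4: r + 3k = 1283.188333… → ⌈·⌉ = 1284
j=5: r + 4k = 1708.966111… → ⌈·⌉ = 1709
j=6: r + 5k = 2134.743888… → ⌈·⌉ = 2135
j=7: r + 6k = 2560.521666… → ⌈·⌉ = 2561
j=8: r + 7k = 2986.299444… → ⌈·⌉ = 2987
j=9: r + 8k = 3412.077222… → ⌈·⌉ = 3413
j=10: r + 9k = 3837.855 → ⌈·⌉ = 3838
j=11: r + 10k = 4263.632777… → ⌈·⌉ = 4264
j=12: r + 11k = 4689.410555… → ⌈·⌉ = 4690
j=13: r + 12k = 5115.188333… → ⌈·⌉ = 5116
j=14: r + 13k = 5540.966111… → ⌈·⌉ = 5541
j=15: r + 14k = 5966.743888… → ⌈·⌉ = 5967
j=16: r + 15k = 6392.521666… → ⌈·⌉ = 6393
j=17: r + 16k = 6818.299444… → ⌈·⌉ = 6819
j=18: r + 17k = 7244.077222… → ⌈·⌉ = 7245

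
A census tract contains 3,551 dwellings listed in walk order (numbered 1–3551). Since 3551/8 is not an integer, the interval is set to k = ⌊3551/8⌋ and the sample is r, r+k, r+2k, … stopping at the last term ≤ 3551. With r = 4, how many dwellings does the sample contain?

k = ⌊3551/8⌋ = 443
Achieved size = ⌊(3551 − 4)/443⌋ + 1 = ⌊3547/443⌋ + 1 = 8 + 1 = 9
(last selection: 4 + 8×443 = 3548 ≤ 3551; next would be 3991 > 3551)

9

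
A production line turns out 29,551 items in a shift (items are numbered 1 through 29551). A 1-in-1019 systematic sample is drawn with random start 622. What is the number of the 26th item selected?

k = 1019
26th selection = r + (26−1)·k = 622 + 25×1019 = 622 + 25475 = 26097

26097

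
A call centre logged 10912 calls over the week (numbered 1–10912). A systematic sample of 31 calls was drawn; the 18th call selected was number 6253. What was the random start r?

269

k = 10912/31 = 352
r = 6253 − (18−1)×352 = 6253 − 5984 = 269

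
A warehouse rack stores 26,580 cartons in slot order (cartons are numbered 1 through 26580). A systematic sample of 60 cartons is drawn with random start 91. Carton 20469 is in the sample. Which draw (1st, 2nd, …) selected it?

k = 26580/60 = 443
position = (20469 − 91)/443 + 1 = 20378/443 + 1 = 46 + 1 = 47

47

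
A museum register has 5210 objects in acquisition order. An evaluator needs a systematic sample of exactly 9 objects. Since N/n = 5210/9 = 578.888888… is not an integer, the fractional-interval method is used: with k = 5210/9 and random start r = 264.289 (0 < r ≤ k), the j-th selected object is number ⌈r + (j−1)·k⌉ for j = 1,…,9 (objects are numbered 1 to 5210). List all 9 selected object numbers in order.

j=1: r + 0k = 264.289 → ⌈·⌉ = 265
j=2: r + 1k = 843.177888… → ⌈·⌉ = 844
j=3: r + 2k = 1422.066777… → ⌈·⌉ = 1423
j=4: r + 3k = 2000.955666… → ⌈·⌉ = 2001
j=5: r + 4k = 2579.844555… → ⌈·⌉ = 2580
j=6: r + 5k = 3158.733444… → ⌈·⌉ = 3159
j=7: r + 6k = 3737.622333… → ⌈·⌉ = 3738
j=8: r + 7k = 4316.511222… → ⌈·⌉ = 4317
j=9: r + 8k = 4895.400111… → ⌈·⌉ = 4896

265, 844, 1423, 2001, 2580, 3159, 3738, 4317, 4896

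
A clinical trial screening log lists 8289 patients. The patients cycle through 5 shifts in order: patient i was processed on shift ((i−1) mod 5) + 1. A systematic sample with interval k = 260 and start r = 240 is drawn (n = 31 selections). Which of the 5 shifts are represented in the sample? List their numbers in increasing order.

5

Consecutive selections differ by k = 260, so their shift numbers differ by 260 mod 5 = 0.
gcd(260, 5) = 5, so the sample visits 5/5 = 1 distinct residues mod 5.
Start 240 is shift 5; the shifts hit are 5.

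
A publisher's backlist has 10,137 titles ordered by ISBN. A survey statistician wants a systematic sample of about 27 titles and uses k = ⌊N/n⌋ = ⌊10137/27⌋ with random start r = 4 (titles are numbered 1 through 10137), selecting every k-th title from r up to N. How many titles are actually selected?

28

k = ⌊10137/27⌋ = 375
Achieved size = ⌊(10137 − 4)/375⌋ + 1 = ⌊10133/375⌋ + 1 = 27 + 1 = 28
(last selection: 4 + 27×375 = 10129 ≤ 10137; next would be 10504 > 10137)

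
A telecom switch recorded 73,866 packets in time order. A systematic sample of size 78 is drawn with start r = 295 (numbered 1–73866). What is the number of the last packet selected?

73214

k = 73866/78 = 947
78th selection = r + (78−1)·k = 295 + 77×947 = 295 + 72919 = 73214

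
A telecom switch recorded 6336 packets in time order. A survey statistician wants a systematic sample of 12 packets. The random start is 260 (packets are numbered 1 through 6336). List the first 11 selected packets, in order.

k = N/n = 6336/12 = 528
packet 1: 260
packet 2: 260 + 528 = 788
packet 3: 788 + 528 = 1316
packet 4: 1316 + 528 = 1844
packet 5: 1844 + 528 = 2372
packet 6: 2372 + 528 = 2900
packet 7: 2900 + 528 = 3428
packet 8: 3428 + 528 = 3956
packet 9: 3956 + 528 = 4484
packet 10: 4484 + 528 = 5012
packet 11: 5012 + 528 = 5540

260, 788, 1316, 1844, 2372, 2900, 3428, 3956, 4484, 5012, 5540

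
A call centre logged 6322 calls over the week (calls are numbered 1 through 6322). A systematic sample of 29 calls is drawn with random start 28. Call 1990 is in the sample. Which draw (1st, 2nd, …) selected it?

k = 6322/29 = 218
position = (1990 − 28)/218 + 1 = 1962/218 + 1 = 9 + 1 = 10

10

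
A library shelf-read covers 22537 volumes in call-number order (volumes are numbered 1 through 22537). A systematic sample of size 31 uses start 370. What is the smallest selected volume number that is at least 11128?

11275

k = 22537/31 = 727
Steps past start: ⌈(11128 − 370)/727⌉ = ⌈10758/727⌉ = 15
Selected volume: 370 + 15×727 = 11275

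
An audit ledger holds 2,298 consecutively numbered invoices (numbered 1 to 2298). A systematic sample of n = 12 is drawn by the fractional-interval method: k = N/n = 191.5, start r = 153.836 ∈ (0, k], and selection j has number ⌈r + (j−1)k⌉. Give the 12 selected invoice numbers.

154, 346, 537, 729, 920, 1112, 1303, 1495, 1686, 1878, 2069, 2261

j=1: r + 0k = 153.836 → ⌈·⌉ = 154
j=2: r + 1k = 345.336 → ⌈·⌉ = 346
j=3: r + 2k = 536.836 → ⌈·⌉ = 537
j=4: r + 3k = 728.336 → ⌈·⌉ = 729
j=5: r + 4k = 919.836 → ⌈·⌉ = 920
j=6: r + 5k = 1111.336 → ⌈·⌉ = 1112
j=7: r + 6k = 1302.836 → ⌈·⌉ = 1303
j=8: r + 7k = 1494.336 → ⌈·⌉ = 1495
j=9: r + 8k = 1685.836 → ⌈·⌉ = 1686
j=10: r + 9k = 1877.336 → ⌈·⌉ = 1878
j=11: r + 10k = 2068.836 → ⌈·⌉ = 2069
j=12: r + 11k = 2260.336 → ⌈·⌉ = 2261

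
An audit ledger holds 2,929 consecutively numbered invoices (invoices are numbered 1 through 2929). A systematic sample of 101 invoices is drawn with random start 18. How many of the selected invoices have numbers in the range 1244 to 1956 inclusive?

24

k = 2929/101 = 29
First selection ≥ 1244: 18 + ⌈(1244−18)/29⌉·29 = 18 + 43×29 = 1265
Last selection ≤ 1956: 18 + ⌊(1956−18)/29⌋·29 = 18 + 66×29 = 1932
Count = 66 − 43 + 1 = 24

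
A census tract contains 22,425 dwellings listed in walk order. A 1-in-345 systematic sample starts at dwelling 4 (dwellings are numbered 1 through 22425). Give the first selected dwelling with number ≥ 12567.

k = 345
Steps past start: ⌈(12567 − 4)/345⌉ = ⌈12563/345⌉ = 37
Selected dwelling: 4 + 37×345 = 12769

12769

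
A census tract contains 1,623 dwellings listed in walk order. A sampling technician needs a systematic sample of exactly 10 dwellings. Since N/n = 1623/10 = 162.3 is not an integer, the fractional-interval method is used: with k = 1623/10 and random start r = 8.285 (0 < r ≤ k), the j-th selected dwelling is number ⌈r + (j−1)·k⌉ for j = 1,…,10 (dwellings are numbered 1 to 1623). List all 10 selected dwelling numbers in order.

9, 171, 333, 496, 658, 820, 983, 1145, 1307, 1469

j=1: r + 0k = 8.285 → ⌈·⌉ = 9
j=2: r + 1k = 170.585 → ⌈·⌉ = 171
j=3: r + 2k = 332.885 → ⌈·⌉ = 333
j=4: r + 3k = 495.185 → ⌈·⌉ = 496
j=5: r + 4k = 657.485 → ⌈·⌉ = 658
j=6: r + 5k = 819.785 → ⌈·⌉ = 820
j=7: r + 6k = 982.085 → ⌈·⌉ = 983
j=8: r + 7k = 1144.385 → ⌈·⌉ = 1145
j=9: r + 8k = 1306.685 → ⌈·⌉ = 1307
j=10: r + 9k = 1468.985 → ⌈·⌉ = 1469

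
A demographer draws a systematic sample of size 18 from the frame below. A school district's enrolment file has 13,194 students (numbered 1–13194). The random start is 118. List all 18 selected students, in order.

k = N/n = 13194/18 = 733
student 1: 118
student 2: 118 + 733 = 851
student 3: 851 + 733 = 1584
student 4: 1584 + 733 = 2317
student 5: 2317 + 733 = 3050
student 6: 3050 + 733 = 3783
student 7: 3783 + 733 = 4516
student 8: 4516 + 733 = 5249
student 9: 5249 + 733 = 5982
student 10: 5982 + 733 = 6715
student 11: 6715 + 733 = 7448
student 12: 7448 + 733 = 8181
student 13: 8181 + 733 = 8914
student 14: 8914 + 733 = 9647
student 15: 9647 + 733 = 10380
student 16: 10380 + 733 = 11113
student 17: 11113 + 733 = 11846
student 18: 11846 + 733 = 12579

118, 851, 1584, 2317, 3050, 3783, 4516, 5249, 5982, 6715, 7448, 8181, 8914, 9647, 10380, 11113, 11846, 12579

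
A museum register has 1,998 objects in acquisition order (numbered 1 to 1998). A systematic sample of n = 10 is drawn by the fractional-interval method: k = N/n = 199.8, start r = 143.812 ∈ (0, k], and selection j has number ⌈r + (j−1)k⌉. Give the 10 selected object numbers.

j=1: r + 0k = 143.812 → ⌈·⌉ = 144
j=2: r + 1k = 343.612 → ⌈·⌉ = 344
j=3: r + 2k = 543.412 → ⌈·⌉ = 544
j=4: r + 3k = 743.212 → ⌈·⌉ = 744
j=5: r + 4k = 943.012 → ⌈·⌉ = 944
j=6: r + 5k = 1142.812 → ⌈·⌉ = 1143
j=7: r + 6k = 1342.612 → ⌈·⌉ = 1343
j=8: r + 7k = 1542.412 → ⌈·⌉ = 1543
j=9: r + 8k = 1742.212 → ⌈·⌉ = 1743
j=10: r + 9k = 1942.012 → ⌈·⌉ = 1943

144, 344, 544, 744, 944, 1143, 1343, 1543, 1743, 1943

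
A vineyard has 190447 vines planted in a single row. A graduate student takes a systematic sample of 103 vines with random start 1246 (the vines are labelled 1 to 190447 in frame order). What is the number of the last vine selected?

189844

k = 190447/103 = 1849
103rd selection = r + (103−1)·k = 1246 + 102×1849 = 1246 + 188598 = 189844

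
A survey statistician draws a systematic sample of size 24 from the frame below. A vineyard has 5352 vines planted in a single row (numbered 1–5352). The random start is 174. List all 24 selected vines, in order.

174, 397, 620, 843, 1066, 1289, 1512, 1735, 1958, 2181, 2404, 2627, 2850, 3073, 3296, 3519, 3742, 3965, 4188, 4411, 4634, 4857, 5080, 5303

k = N/n = 5352/24 = 223
vine 1: 174
vine 2: 174 + 223 = 397
vine 3: 397 + 223 = 620
vine 4: 620 + 223 = 843
vine 5: 843 + 223 = 1066
vine 6: 1066 + 223 = 1289
vine 7: 1289 + 223 = 1512
vine 8: 1512 + 223 = 1735
vine 9: 1735 + 223 = 1958
vine 10: 1958 + 223 = 2181
vine 11: 2181 + 223 = 2404
vine 12: 2404 + 223 = 2627
vine 13: 2627 + 223 = 2850
vine 14: 2850 + 223 = 3073
vine 15: 3073 + 223 = 3296
vine 16: 3296 + 223 = 3519
vine 17: 3519 + 223 = 3742
vine 18: 3742 + 223 = 3965
vine 19: 3965 + 223 = 4188
vine 20: 4188 + 223 = 4411
vine 21: 4411 + 223 = 4634
vine 22: 4634 + 223 = 4857
vine 23: 4857 + 223 = 5080
vine 24: 5080 + 223 = 5303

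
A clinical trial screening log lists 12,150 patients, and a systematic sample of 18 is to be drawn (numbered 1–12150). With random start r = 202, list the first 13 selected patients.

202, 877, 1552, 2227, 2902, 3577, 4252, 4927, 5602, 6277, 6952, 7627, 8302

k = N/n = 12150/18 = 675
patient 1: 202
patient 2: 202 + 675 = 877
patient 3: 877 + 675 = 1552
patient 4: 1552 + 675 = 2227
patient 5: 2227 + 675 = 2902
patient 6: 2902 + 675 = 3577
patient 7: 3577 + 675 = 4252
patient 8: 4252 + 675 = 4927
patient 9: 4927 + 675 = 5602
patient 10: 5602 + 675 = 6277
patient 11: 6277 + 675 = 6952
patient 12: 6952 + 675 = 7627
patient 13: 7627 + 675 = 8302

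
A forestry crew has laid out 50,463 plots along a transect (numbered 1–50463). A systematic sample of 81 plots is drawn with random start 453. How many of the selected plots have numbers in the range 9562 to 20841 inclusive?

k = 50463/81 = 623
First selection ≥ 9562: 453 + ⌈(9562−453)/623⌉·623 = 453 + 15×623 = 9798
Last selection ≤ 20841: 453 + ⌊(20841−453)/623⌋·623 = 453 + 32×623 = 20389
Count = 32 − 15 + 1 = 18

18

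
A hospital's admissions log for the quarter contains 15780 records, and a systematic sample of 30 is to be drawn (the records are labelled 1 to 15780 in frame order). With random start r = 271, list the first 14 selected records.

k = N/n = 15780/30 = 526
record 1: 271
record 2: 271 + 526 = 797
record 3: 797 + 526 = 1323
record 4: 1323 + 526 = 1849
record 5: 1849 + 526 = 2375
record 6: 2375 + 526 = 2901
record 7: 2901 + 526 = 3427
record 8: 3427 + 526 = 3953
record 9: 3953 + 526 = 4479
record 10: 4479 + 526 = 5005
record 11: 5005 + 526 = 5531
record 12: 5531 + 526 = 6057
record 13: 6057 + 526 = 6583
record 14: 6583 + 526 = 7109

271, 797, 1323, 1849, 2375, 2901, 3427, 3953, 4479, 5005, 5531, 6057, 6583, 7109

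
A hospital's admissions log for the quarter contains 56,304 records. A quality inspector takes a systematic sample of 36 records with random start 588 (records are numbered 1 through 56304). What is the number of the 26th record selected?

k = 56304/36 = 1564
26th selection = r + (26−1)·k = 588 + 25×1564 = 588 + 39100 = 39688

39688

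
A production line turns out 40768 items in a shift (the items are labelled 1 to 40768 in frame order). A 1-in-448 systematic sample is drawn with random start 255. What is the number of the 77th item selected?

34303

k = 448
77th selection = r + (77−1)·k = 255 + 76×448 = 255 + 34048 = 34303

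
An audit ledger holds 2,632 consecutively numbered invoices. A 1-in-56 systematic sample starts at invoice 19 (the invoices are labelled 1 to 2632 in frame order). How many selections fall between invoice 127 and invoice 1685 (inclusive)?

28

k = 56
First selection ≥ 127: 19 + ⌈(127−19)/56⌉·56 = 19 + 2×56 = 131
Last selection ≤ 1685: 19 + ⌊(1685−19)/56⌋·56 = 19 + 29×56 = 1643
Count = 29 − 2 + 1 = 28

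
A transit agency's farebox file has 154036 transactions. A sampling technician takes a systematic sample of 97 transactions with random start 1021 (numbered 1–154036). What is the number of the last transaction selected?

k = 154036/97 = 1588
97th selection = r + (97−1)·k = 1021 + 96×1588 = 1021 + 152448 = 153469

153469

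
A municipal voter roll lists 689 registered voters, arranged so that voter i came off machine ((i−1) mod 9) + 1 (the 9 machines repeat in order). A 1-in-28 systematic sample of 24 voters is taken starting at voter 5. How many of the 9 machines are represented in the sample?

9

Consecutive selections differ by k = 28, so their machine numbers differ by 28 mod 9 = 1.
gcd(28, 9) = 1, so the sample visits 9/1 = 9 distinct residues mod 9.
Start 5 is machine 5; the machines hit are 1, 2, 3, 4, 5, 6, 7, 8, 9.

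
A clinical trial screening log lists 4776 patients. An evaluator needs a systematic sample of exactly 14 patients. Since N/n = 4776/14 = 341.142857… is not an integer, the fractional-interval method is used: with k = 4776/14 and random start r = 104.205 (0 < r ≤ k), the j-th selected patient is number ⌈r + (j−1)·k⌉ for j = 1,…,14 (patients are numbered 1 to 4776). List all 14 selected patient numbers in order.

105, 446, 787, 1128, 1469, 1810, 2152, 2493, 2834, 3175, 3516, 3857, 4198, 4540

j=1: r + 0k = 104.205 → ⌈·⌉ = 105
j=2: r + 1k = 445.347857… → ⌈·⌉ = 446
j=3: r + 2k = 786.490714… → ⌈·⌉ = 787
j=4: r + 3k = 1127.633571… → ⌈·⌉ = 1128
j=5: r + 4k = 1468.776428… → ⌈·⌉ = 1469
j=6: r + 5k = 1809.919285… → ⌈·⌉ = 1810
j=7: r + 6k = 2151.062142… → ⌈·⌉ = 2152
j=8: r + 7k = 2492.205 → ⌈·⌉ = 2493
j=9: r + 8k = 2833.347857… → ⌈·⌉ = 2834
j=10: r + 9k = 3174.490714… → ⌈·⌉ = 3175
j=11: r + 10k = 3515.633571… → ⌈·⌉ = 3516
j=12: r + 11k = 3856.776428… → ⌈·⌉ = 3857
j=13: r + 12k = 4197.919285… → ⌈·⌉ = 4198
j=14: r + 13k = 4539.062142… → ⌈·⌉ = 4540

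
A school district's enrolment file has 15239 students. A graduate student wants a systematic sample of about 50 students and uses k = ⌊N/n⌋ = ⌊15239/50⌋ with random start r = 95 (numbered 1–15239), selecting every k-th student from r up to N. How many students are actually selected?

50

k = ⌊15239/50⌋ = 304
Achieved size = ⌊(15239 − 95)/304⌋ + 1 = ⌊15144/304⌋ + 1 = 49 + 1 = 50
(last selection: 95 + 49×304 = 14991 ≤ 15239; next would be 15295 > 15239)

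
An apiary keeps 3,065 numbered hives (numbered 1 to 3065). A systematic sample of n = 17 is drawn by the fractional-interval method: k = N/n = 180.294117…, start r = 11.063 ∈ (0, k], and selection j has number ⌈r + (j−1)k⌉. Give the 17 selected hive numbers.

12, 192, 372, 552, 733, 913, 1093, 1274, 1454, 1634, 1815, 1995, 2175, 2355, 2536, 2716, 2896

j=1: r + 0k = 11.063 → ⌈·⌉ = 12
j=2: r + 1k = 191.357117… → ⌈·⌉ = 192
j=3: r + 2k = 371.651235… → ⌈·⌉ = 372
j=4: r + 3k = 551.945352… → ⌈·⌉ = 552
j=5: r + 4k = 732.239470… → ⌈·⌉ = 733
j=6: r + 5k = 912.533588… → ⌈·⌉ = 913
j=7: r + 6k = 1092.827705… → ⌈·⌉ = 1093
j=8: r + 7k = 1273.121823… → ⌈·⌉ = 1274
j=9: r + 8k = 1453.415941… → ⌈·⌉ = 1454
j=10: r + 9k = 1633.710058… → ⌈·⌉ = 1634
j=11: r + 10k = 1814.004176… → ⌈·⌉ = 1815
j=12: r + 11k = 1994.298294… → ⌈·⌉ = 1995
j=13: r + 12k = 2174.592411… → ⌈·⌉ = 2175
j=14: r + 13k = 2354.886529… → ⌈·⌉ = 2355
j=15: r + 14k = 2535.180647… → ⌈·⌉ = 2536
j=16: r + 15k = 2715.474764… → ⌈·⌉ = 2716
j=17: r + 16k = 2895.768882… → ⌈·⌉ = 2896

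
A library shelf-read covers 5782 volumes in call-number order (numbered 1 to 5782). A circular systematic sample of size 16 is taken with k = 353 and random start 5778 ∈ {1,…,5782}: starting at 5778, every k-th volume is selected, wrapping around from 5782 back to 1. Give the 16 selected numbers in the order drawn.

5778, 349, 702, 1055, 1408, 1761, 2114, 2467, 2820, 3173, 3526, 3879, 4232, 4585, 4938, 5291

Selection 1: 5778
Selection 2: 5778 + 353 = 6131 → 6131 − 5782 = 349
Selection 3: 349 + 353 = 702
Selection 4: 702 + 353 = 1055
Selection 5: 1055 + 353 = 1408
Selection 6: 1408 + 353 = 1761
Selection 7: 1761 + 353 = 2114
Selection 8: 2114 + 353 = 2467
Selection 9: 2467 + 353 = 2820
Selection 10: 2820 + 353 = 3173
Selection 11: 3173 + 353 = 3526
Selection 12: 3526 + 353 = 3879
Selection 13: 3879 + 353 = 4232
Selection 14: 4232 + 353 = 4585
Selection 15: 4585 + 353 = 4938
Selection 16: 4938 + 353 = 5291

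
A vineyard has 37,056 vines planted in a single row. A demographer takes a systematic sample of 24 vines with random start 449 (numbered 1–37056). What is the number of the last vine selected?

35961

k = 37056/24 = 1544
24th selection = r + (24−1)·k = 449 + 23×1544 = 449 + 35512 = 35961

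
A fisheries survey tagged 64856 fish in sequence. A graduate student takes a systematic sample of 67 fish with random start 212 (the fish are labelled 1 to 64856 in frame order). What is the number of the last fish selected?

k = 64856/67 = 968
67th selection = r + (67−1)·k = 212 + 66×968 = 212 + 63888 = 64100

64100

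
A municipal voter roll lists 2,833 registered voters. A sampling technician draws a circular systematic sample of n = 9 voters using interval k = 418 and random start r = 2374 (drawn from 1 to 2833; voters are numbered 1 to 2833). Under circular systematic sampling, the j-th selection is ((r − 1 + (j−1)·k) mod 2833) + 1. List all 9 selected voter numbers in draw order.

Selection 1: 2374
Selection 2: 2374 + 418 = 2792
Selection 3: 2792 + 418 = 3210 → 3210 − 2833 = 377
Selection 4: 377 + 418 = 795
Selection 5: 795 + 418 = 1213
Selection 6: 1213 + 418 = 1631
Selection 7: 1631 + 418 = 2049
Selection 8: 2049 + 418 = 2467
Selection 9: 2467 + 418 = 2885 → 2885 − 2833 = 52

2374, 2792, 377, 795, 1213, 1631, 2049, 2467, 52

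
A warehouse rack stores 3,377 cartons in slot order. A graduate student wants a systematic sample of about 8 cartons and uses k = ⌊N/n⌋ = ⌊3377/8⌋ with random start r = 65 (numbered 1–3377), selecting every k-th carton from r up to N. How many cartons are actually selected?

8

k = ⌊3377/8⌋ = 422
Achieved size = ⌊(3377 − 65)/422⌋ + 1 = ⌊3312/422⌋ + 1 = 7 + 1 = 8
(last selection: 65 + 7×422 = 3019 ≤ 3377; next would be 3441 > 3377)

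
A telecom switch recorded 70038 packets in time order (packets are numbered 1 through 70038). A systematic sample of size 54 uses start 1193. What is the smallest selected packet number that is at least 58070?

58261

k = 70038/54 = 1297
Steps past start: ⌈(58070 − 1193)/1297⌉ = ⌈56877/1297⌉ = 44
Selected packet: 1193 + 44×1297 = 58261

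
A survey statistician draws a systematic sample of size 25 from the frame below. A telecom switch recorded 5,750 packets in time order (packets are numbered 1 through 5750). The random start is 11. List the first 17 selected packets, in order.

k = N/n = 5750/25 = 230
packet 1: 11
packet 2: 11 + 230 = 241
packet 3: 241 + 230 = 471
packet 4: 471 + 230 = 701
packet 5: 701 + 230 = 931
packet 6: 931 + 230 = 1161
packet 7: 1161 + 230 = 1391
packet 8: 1391 + 230 = 1621
packet 9: 1621 + 230 = 1851
packet 10: 1851 + 230 = 2081
packet 11: 2081 + 230 = 2311
packet 12: 2311 + 230 = 2541
packet 13: 2541 + 230 = 2771
packet 14: 2771 + 230 = 3001
packet 15: 3001 + 230 = 3231
packet 16: 3231 + 230 = 3461
packet 17: 3461 + 230 = 3691

11, 241, 471, 701, 931, 1161, 1391, 1621, 1851, 2081, 2311, 2541, 2771, 3001, 3231, 3461, 3691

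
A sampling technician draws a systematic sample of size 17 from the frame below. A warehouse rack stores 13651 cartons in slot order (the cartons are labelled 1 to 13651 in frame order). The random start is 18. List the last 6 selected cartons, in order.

k = N/n = 13651/17 = 803
12th selection = 18 + 11×803 = 8851
13th: 8851 + 803 = 9654
14th: 9654 + 803 = 10457
15th: 10457 + 803 = 11260
16th: 11260 + 803 = 12063
17th: 12063 + 803 = 12866

8851, 9654, 10457, 11260, 12063, 12866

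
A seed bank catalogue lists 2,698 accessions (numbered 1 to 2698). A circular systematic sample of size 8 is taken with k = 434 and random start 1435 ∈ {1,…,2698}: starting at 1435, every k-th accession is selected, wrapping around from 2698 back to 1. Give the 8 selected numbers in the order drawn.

1435, 1869, 2303, 39, 473, 907, 1341, 1775

Selection 1: 1435
Selection 2: 1435 + 434 = 1869
Selection 3: 1869 + 434 = 2303
Selection 4: 2303 + 434 = 2737 → 2737 − 2698 = 39
Selection 5: 39 + 434 = 473
Selection 6: 473 + 434 = 907
Selection 7: 907 + 434 = 1341
Selection 8: 1341 + 434 = 1775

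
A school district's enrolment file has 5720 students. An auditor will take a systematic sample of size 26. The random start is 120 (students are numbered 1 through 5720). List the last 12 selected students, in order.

k = N/n = 5720/26 = 220
15th selection = 120 + 14×220 = 3200
16th: 3200 + 220 = 3420
17th: 3420 + 220 = 3640
18th: 3640 + 220 = 3860
19th: 3860 + 220 = 4080
20th: 4080 + 220 = 4300
21st: 4300 + 220 = 4520
22nd: 4520 + 220 = 4740
23rd: 4740 + 220 = 4960
24th: 4960 + 220 = 5180
25th: 5180 + 220 = 5400
26th: 5400 + 220 = 5620

3200, 3420, 3640, 3860, 4080, 4300, 4520, 4740, 4960, 5180, 5400, 5620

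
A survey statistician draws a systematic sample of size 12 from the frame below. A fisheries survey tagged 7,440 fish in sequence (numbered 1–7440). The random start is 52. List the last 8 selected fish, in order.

2532, 3152, 3772, 4392, 5012, 5632, 6252, 6872

k = N/n = 7440/12 = 620
5th selection = 52 + 4×620 = 2532
6th: 2532 + 620 = 3152
7th: 3152 + 620 = 3772
8th: 3772 + 620 = 4392
9th: 4392 + 620 = 5012
10th: 5012 + 620 = 5632
11th: 5632 + 620 = 6252
12th: 6252 + 620 = 6872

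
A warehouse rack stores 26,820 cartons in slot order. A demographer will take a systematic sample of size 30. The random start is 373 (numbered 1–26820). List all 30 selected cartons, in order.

373, 1267, 2161, 3055, 3949, 4843, 5737, 6631, 7525, 8419, 9313, 10207, 11101, 11995, 12889, 13783, 14677, 15571, 16465, 17359, 18253, 19147, 20041, 20935, 21829, 22723, 23617, 24511, 25405, 26299

k = N/n = 26820/30 = 894
carton 1: 373
carton 2: 373 + 894 = 1267
carton 3: 1267 + 894 = 2161
carton 4: 2161 + 894 = 3055
carton 5: 3055 + 894 = 3949
carton 6: 3949 + 894 = 4843
carton 7: 4843 + 894 = 5737
carton 8: 5737 + 894 = 6631
carton 9: 6631 + 894 = 7525
carton 10: 7525 + 894 = 8419
carton 11: 8419 + 894 = 9313
carton 12: 9313 + 894 = 10207
carton 13: 10207 + 894 = 11101
carton 14: 11101 + 894 = 11995
carton 15: 11995 + 894 = 12889
carton 16: 12889 + 894 = 13783
carton 17: 13783 + 894 = 14677
carton 18: 14677 + 894 = 15571
carton 19: 15571 + 894 = 16465
carton 20: 16465 + 894 = 17359
carton 21: 17359 + 894 = 18253
carton 22: 18253 + 894 = 19147
carton 23: 19147 + 894 = 20041
carton 24: 20041 + 894 = 20935
carton 25: 20935 + 894 = 21829
carton 26: 21829 + 894 = 22723
carton 27: 22723 + 894 = 23617
carton 28: 23617 + 894 = 24511
carton 29: 24511 + 894 = 25405
carton 30: 25405 + 894 = 26299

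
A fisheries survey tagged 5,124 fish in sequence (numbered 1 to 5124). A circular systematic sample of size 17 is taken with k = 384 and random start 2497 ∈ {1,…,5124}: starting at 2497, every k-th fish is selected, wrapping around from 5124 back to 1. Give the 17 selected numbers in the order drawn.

2497, 2881, 3265, 3649, 4033, 4417, 4801, 61, 445, 829, 1213, 1597, 1981, 2365, 2749, 3133, 3517

Selection 1: 2497
Selection 2: 2497 + 384 = 2881
Selection 3: 2881 + 384 = 3265
Selection 4: 3265 + 384 = 3649
Selection 5: 3649 + 384 = 4033
Selection 6: 4033 + 384 = 4417
Selection 7: 4417 + 384 = 4801
Selection 8: 4801 + 384 = 5185 → 5185 − 5124 = 61
Selection 9: 61 + 384 = 445
Selection 10: 445 + 384 = 829
Selection 11: 829 + 384 = 1213
Selection 12: 1213 + 384 = 1597
Selection 13: 1597 + 384 = 1981
Selection 14: 1981 + 384 = 2365
Selection 15: 2365 + 384 = 2749
Selection 16: 2749 + 384 = 3133
Selection 17: 3133 + 384 = 3517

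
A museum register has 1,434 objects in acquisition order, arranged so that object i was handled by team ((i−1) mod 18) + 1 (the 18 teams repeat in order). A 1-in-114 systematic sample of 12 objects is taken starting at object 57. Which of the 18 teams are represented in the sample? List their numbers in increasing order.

3, 9, 15

Consecutive selections differ by k = 114, so their team numbers differ by 114 mod 18 = 6.
gcd(114, 18) = 6, so the sample visits 18/6 = 3 distinct residues mod 18.
Start 57 is team 3; the teams hit are 3, 9, 15.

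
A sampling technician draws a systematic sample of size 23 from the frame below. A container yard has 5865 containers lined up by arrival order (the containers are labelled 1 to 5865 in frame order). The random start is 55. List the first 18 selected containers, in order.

k = N/n = 5865/23 = 255
container 1: 55
container 2: 55 + 255 = 310
container 3: 310 + 255 = 565
container 4: 565 + 255 = 820
container 5: 820 + 255 = 1075
container 6: 1075 + 255 = 1330
container 7: 1330 + 255 = 1585
container 8: 1585 + 255 = 1840
container 9: 1840 + 255 = 2095
container 10: 2095 + 255 = 2350
container 11: 2350 + 255 = 2605
container 12: 2605 + 255 = 2860
container 13: 2860 + 255 = 3115
container 14: 3115 + 255 = 3370
container 15: 3370 + 255 = 3625
container 16: 3625 + 255 = 3880
container 17: 3880 + 255 = 4135
container 18: 4135 + 255 = 4390

55, 310, 565, 820, 1075, 1330, 1585, 1840, 2095, 2350, 2605, 2860, 3115, 3370, 3625, 3880, 4135, 4390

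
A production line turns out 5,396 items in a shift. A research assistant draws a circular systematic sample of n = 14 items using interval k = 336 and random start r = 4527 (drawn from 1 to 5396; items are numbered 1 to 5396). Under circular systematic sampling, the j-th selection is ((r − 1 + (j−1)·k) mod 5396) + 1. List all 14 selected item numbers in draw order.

4527, 4863, 5199, 139, 475, 811, 1147, 1483, 1819, 2155, 2491, 2827, 3163, 3499

Selection 1: 4527
Selection 2: 4527 + 336 = 4863
Selection 3: 4863 + 336 = 5199
Selection 4: 5199 + 336 = 5535 → 5535 − 5396 = 139
Selection 5: 139 + 336 = 475
Selection 6: 475 + 336 = 811
Selection 7: 811 + 336 = 1147
Selection 8: 1147 + 336 = 1483
Selection 9: 1483 + 336 = 1819
Selection 10: 1819 + 336 = 2155
Selection 11: 2155 + 336 = 2491
Selection 12: 2491 + 336 = 2827
Selection 13: 2827 + 336 = 3163
Selection 14: 3163 + 336 = 3499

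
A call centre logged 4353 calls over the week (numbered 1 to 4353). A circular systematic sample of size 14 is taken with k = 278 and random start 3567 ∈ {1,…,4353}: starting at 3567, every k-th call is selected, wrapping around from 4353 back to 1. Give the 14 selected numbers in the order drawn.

3567, 3845, 4123, 48, 326, 604, 882, 1160, 1438, 1716, 1994, 2272, 2550, 2828

Selection 1: 3567
Selection 2: 3567 + 278 = 3845
Selection 3: 3845 + 278 = 4123
Selection 4: 4123 + 278 = 4401 → 4401 − 4353 = 48
Selection 5: 48 + 278 = 326
Selection 6: 326 + 278 = 604
Selection 7: 604 + 278 = 882
Selection 8: 882 + 278 = 1160
Selection 9: 1160 + 278 = 1438
Selection 10: 1438 + 278 = 1716
Selection 11: 1716 + 278 = 1994
Selection 12: 1994 + 278 = 2272
Selection 13: 2272 + 278 = 2550
Selection 14: 2550 + 278 = 2828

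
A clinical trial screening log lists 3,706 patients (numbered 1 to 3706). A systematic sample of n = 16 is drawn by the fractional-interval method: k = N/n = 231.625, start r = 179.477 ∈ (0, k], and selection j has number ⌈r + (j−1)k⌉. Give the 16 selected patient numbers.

180, 412, 643, 875, 1106, 1338, 1570, 1801, 2033, 2265, 2496, 2728, 2959, 3191, 3423, 3654

j=1: r + 0k = 179.477 → ⌈·⌉ = 180
j=2: r + 1k = 411.102 → ⌈·⌉ = 412
j=3: r + 2k = 642.727 → ⌈·⌉ = 643
j=4: r + 3k = 874.352 → ⌈·⌉ = 875
j=5: r + 4k = 1105.977 → ⌈·⌉ = 1106
j=6: r + 5k = 1337.602 → ⌈·⌉ = 1338
j=7: r + 6k = 1569.227 → ⌈·⌉ = 1570
j=8: r + 7k = 1800.852 → ⌈·⌉ = 1801
j=9: r + 8k = 2032.477 → ⌈·⌉ = 2033
j=10: r + 9k = 2264.102 → ⌈·⌉ = 2265
j=11: r + 10k = 2495.727 → ⌈·⌉ = 2496
j=12: r + 11k = 2727.352 → ⌈·⌉ = 2728
j=13: r + 12k = 2958.977 → ⌈·⌉ = 2959
j=14: r + 13k = 3190.602 → ⌈·⌉ = 3191
j=15: r + 14k = 3422.227 → ⌈·⌉ = 3423
j=16: r + 15k = 3653.852 → ⌈·⌉ = 3654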